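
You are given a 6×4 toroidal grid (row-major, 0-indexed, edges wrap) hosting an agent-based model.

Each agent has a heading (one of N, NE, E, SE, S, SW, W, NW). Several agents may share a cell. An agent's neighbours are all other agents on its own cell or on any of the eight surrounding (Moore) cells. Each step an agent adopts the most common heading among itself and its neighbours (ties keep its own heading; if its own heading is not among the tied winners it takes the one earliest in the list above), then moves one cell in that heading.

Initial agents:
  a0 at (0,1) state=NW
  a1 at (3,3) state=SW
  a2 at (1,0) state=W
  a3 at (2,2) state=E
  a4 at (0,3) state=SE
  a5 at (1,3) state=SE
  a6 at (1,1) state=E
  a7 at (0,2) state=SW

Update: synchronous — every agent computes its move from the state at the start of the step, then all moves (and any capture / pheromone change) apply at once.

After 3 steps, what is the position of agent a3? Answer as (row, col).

(4, 1)

t=1: a0@(5,0):NW a1@(4,2):SW a2@(2,1):SE a3@(2,3):E a4@(1,0):SE a5@(2,0):SE a6@(1,2):E a7@(1,3):SE
t=2: a0@(4,3):NW a1@(5,1):SW a2@(3,2):SE a3@(3,0):SE a4@(2,1):SE a5@(3,1):SE a6@(1,3):E a7@(2,0):SE
t=3: a0@(5,0):SE a1@(0,0):SW a2@(4,3):SE a3@(4,1):SE a4@(3,2):SE a5@(4,2):SE a6@(1,0):E a7@(3,1):SE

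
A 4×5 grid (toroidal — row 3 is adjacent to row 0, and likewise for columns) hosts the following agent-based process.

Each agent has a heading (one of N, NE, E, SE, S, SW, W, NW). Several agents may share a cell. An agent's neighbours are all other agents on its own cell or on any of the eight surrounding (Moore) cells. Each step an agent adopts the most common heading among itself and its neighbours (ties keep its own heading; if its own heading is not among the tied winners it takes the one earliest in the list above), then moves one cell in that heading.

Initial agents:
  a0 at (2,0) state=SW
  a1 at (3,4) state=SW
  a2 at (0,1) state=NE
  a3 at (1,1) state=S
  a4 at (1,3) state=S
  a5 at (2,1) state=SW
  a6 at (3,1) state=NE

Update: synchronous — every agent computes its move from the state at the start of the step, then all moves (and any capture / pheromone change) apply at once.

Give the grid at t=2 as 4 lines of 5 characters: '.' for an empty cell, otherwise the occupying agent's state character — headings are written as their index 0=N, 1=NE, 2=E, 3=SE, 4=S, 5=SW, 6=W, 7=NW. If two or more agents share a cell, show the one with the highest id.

...55
..511
...1.
....5

t=1: a0@(3,4):SW a1@(0,3):SW a2@(3,2):NE a3@(2,0):SW a4@(2,3):S a5@(3,0):SW a6@(2,2):NE
t=2: a0@(0,3):SW a1@(1,2):SW a2@(2,3):NE a3@(3,4):SW a4@(1,4):NE a5@(0,4):SW a6@(1,3):NE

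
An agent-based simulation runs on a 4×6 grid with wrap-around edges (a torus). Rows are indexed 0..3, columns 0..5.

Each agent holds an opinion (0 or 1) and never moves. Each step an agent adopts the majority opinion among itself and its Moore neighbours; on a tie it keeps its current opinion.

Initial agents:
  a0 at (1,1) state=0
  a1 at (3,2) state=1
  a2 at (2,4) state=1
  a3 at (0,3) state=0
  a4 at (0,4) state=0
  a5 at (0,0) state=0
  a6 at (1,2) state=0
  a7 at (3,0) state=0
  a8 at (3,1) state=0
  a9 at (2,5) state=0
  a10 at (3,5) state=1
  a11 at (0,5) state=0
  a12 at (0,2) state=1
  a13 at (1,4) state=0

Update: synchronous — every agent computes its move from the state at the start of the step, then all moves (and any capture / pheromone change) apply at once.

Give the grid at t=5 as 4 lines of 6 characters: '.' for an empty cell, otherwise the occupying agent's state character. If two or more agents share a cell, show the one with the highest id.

0.0000
.00.0.
....00
000..0

t=1: a0@(1,1):0 a1@(3,2):1 a2@(2,4):1 a3@(0,3):0 a4@(0,4):0 a5@(0,0):0 a6@(1,2):0 a7@(3,0):0 a8@(3,1):0 a9@(2,5):0 a10@(3,5):0 a11@(0,5):0 a12@(0,2):0 a13@(1,4):0
t=2: a0@(1,1):0 a1@(3,2):0 a2@(2,4):0 a3@(0,3):0 a4@(0,4):0 a5@(0,0):0 a6@(1,2):0 a7@(3,0):0 a8@(3,1):0 a9@(2,5):0 a10@(3,5):0 a11@(0,5):0 a12@(0,2):0 a13@(1,4):0
t=3: (unchanged — steady state)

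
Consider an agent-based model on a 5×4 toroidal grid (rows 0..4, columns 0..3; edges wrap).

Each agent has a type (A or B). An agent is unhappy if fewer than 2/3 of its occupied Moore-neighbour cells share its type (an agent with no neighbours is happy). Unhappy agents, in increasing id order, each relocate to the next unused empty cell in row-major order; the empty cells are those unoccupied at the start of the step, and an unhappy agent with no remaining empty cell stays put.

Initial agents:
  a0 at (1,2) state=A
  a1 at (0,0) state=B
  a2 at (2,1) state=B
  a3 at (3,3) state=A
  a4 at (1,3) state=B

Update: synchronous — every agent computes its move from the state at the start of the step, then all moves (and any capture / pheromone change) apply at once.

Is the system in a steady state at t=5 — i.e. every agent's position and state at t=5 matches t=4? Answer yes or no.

t=1: a0@(0,1):A a1@(0,0):B a2@(0,2):B a3@(3,3):A a4@(0,3):B
t=2: a0@(1,0):A a1@(1,1):B a2@(1,2):B a3@(3,3):A a4@(0,3):B
t=3: a0@(0,0):A a1@(0,1):B a2@(1,2):B a3@(3,3):A a4@(0,2):B
t=4: a0@(0,3):A a1@(0,1):B a2@(1,2):B a3@(3,3):A a4@(0,2):B
t=5: a0@(0,0):A a1@(0,1):B a2@(1,2):B a3@(3,3):A a4@(0,2):B

no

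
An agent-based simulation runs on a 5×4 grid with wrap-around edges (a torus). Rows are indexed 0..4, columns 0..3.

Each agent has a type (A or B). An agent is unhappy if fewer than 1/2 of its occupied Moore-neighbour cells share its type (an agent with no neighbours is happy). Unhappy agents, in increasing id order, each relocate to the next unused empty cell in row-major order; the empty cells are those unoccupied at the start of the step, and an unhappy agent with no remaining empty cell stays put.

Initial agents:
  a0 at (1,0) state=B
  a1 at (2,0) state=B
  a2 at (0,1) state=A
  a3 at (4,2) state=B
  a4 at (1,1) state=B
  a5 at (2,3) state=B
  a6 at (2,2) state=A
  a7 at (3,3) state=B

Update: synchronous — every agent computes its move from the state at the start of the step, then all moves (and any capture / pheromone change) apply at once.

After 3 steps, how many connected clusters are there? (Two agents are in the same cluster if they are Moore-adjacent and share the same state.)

t=1: a0@(1,0):B a1@(2,0):B a2@(0,0):A a3@(4,2):B a4@(1,1):B a5@(2,3):B a6@(0,2):A a7@(3,3):B
t=2: a0@(1,0):B a1@(2,0):B a2@(0,1):A a3@(4,2):B a4@(1,1):B a5@(2,3):B a6@(0,3):A a7@(3,3):B
t=3: a0@(1,0):B a1@(2,0):B a2@(0,0):A a3@(0,2):B a4@(1,1):B a5@(2,3):B a6@(1,2):A a7@(3,3):B

3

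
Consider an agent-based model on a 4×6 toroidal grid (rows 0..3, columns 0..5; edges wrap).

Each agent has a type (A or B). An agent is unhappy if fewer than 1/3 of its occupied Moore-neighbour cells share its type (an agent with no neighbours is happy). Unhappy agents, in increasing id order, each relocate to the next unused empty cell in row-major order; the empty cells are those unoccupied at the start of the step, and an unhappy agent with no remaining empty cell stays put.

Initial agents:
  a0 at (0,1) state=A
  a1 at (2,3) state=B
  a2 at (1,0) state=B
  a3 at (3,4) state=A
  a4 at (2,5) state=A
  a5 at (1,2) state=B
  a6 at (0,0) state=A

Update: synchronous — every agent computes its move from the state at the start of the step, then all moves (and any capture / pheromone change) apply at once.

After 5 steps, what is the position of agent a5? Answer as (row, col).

(1, 2)

t=1: a0@(0,1):A a1@(2,3):B a2@(0,2):B a3@(3,4):A a4@(2,5):A a5@(1,2):B a6@(0,0):A
t=2: (unchanged — steady state)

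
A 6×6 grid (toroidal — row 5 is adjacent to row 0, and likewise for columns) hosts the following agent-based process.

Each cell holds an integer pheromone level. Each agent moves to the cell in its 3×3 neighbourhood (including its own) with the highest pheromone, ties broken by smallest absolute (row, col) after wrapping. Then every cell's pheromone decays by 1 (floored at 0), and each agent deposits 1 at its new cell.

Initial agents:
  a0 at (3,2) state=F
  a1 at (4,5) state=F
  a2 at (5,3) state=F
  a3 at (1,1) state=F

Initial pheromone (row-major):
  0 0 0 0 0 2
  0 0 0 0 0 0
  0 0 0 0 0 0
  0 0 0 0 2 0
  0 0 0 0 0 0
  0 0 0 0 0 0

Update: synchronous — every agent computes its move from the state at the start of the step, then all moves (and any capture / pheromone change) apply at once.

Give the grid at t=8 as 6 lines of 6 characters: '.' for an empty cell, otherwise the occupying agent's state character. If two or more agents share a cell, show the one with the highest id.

t=1: a0@(2,1) a1@(3,4) a2@(0,2) a3@(0,0) | pheromone: 1 0 1 0 0 1 / 0 0 0 0 0 0 / 0 1 0 0 0 0 / 0 0 0 0 2 0 / 0 0 0 0 0 0 / 0 0 0 0 0 0
t=2: a0@(2,1) a1@(3,4) a2@(0,2) a3@(0,0) | pheromone: 1 0 1 0 0 0 / 0 0 0 0 0 0 / 0 1 0 0 0 0 / 0 0 0 0 2 0 / 0 0 0 0 0 0 / 0 0 0 0 0 0
t=3: (unchanged — steady state)

F.F...
......
.F....
....F.
......
......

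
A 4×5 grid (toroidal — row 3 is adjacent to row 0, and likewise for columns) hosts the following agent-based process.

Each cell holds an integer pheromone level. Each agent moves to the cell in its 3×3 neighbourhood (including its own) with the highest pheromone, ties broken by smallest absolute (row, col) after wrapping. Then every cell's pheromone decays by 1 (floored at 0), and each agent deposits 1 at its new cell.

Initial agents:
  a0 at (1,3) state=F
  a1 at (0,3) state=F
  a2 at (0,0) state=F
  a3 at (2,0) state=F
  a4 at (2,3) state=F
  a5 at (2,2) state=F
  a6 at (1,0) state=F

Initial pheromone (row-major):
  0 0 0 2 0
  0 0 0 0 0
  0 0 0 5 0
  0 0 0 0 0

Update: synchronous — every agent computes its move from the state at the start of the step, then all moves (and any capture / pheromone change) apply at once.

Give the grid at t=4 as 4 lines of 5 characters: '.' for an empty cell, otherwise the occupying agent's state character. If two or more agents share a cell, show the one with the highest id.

t=1: a0@(2,3) a1@(0,3) a2@(0,0) a3@(1,0) a4@(2,3) a5@(2,3) a6@(0,0) | pheromone: 2 0 0 2 0 / 1 0 0 0 0 / 0 0 0 7 0 / 0 0 0 0 0
t=2: a0@(2,3) a1@(0,3) a2@(0,0) a3@(0,0) a4@(2,3) a5@(2,3) a6@(0,0) | pheromone: 4 0 0 2 0 / 0 0 0 0 0 / 0 0 0 9 0 / 0 0 0 0 0
t=3: a0@(2,3) a1@(0,3) a2@(0,0) a3@(0,0) a4@(2,3) a5@(2,3) a6@(0,0) | pheromone: 6 0 0 2 0 / 0 0 0 0 0 / 0 0 0 11 0 / 0 0 0 0 0
t=4: a0@(2,3) a1@(0,3) a2@(0,0) a3@(0,0) a4@(2,3) a5@(2,3) a6@(0,0) | pheromone: 8 0 0 2 0 / 0 0 0 0 0 / 0 0 0 13 0 / 0 0 0 0 0

F..F.
.....
...F.
.....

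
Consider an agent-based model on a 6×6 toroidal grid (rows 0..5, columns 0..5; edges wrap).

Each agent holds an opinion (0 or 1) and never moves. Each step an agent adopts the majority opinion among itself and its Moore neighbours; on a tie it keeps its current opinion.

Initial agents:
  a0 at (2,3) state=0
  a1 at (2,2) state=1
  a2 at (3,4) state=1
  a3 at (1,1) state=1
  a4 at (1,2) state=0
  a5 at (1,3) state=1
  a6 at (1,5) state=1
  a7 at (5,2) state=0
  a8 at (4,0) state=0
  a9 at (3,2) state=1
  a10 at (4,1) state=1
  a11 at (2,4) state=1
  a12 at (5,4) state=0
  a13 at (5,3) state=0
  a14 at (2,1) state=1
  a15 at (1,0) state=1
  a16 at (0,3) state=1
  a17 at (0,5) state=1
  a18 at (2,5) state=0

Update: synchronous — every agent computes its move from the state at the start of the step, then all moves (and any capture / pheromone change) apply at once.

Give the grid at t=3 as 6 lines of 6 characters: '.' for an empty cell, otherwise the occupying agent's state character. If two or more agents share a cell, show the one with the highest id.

t=1: a0@(2,3):1 a1@(2,2):1 a2@(3,4):1 a3@(1,1):1 a4@(1,2):1 a5@(1,3):1 a6@(1,5):1 a7@(5,2):0 a8@(4,0):0 a9@(3,2):1 a10@(4,1):1 a11@(2,4):1 a12@(5,4):0 a13@(5,3):0 a14@(2,1):1 a15@(1,0):1 a16@(0,3):0 a17@(0,5):1 a18@(2,5):1
t=2: (unchanged — steady state)

...0.1
1111.1
.11111
..1.1.
01....
..000.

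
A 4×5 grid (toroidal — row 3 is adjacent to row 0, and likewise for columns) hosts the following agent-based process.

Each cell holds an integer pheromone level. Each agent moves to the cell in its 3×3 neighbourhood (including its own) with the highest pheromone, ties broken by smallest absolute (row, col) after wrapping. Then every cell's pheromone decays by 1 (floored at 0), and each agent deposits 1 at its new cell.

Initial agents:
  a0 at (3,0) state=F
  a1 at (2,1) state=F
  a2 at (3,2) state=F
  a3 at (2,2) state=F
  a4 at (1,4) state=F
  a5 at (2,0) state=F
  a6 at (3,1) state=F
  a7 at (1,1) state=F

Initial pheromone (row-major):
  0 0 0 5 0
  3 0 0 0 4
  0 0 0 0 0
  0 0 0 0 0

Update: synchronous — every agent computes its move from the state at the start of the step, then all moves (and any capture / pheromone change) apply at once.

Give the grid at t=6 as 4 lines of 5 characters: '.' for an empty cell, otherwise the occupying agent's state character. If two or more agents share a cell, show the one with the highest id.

t=1: a0@(0,0) a1@(1,0) a2@(0,3) a3@(1,1) a4@(0,3) a5@(1,4) a6@(0,0) a7@(1,0) | pheromone: 2 0 0 6 0 / 4 1 0 0 4 / 0 0 0 0 0 / 0 0 0 0 0
t=2: a0@(1,0) a1@(1,0) a2@(0,3) a3@(1,0) a4@(0,3) a5@(0,3) a6@(1,0) a7@(1,0) | pheromone: 1 0 0 8 0 / 8 0 0 0 3 / 0 0 0 0 0 / 0 0 0 0 0
t=3: a0@(1,0) a1@(1,0) a2@(0,3) a3@(1,0) a4@(0,3) a5@(0,3) a6@(1,0) a7@(1,0) | pheromone: 0 0 0 10 0 / 12 0 0 0 2 / 0 0 0 0 0 / 0 0 0 0 0
t=4: a0@(1,0) a1@(1,0) a2@(0,3) a3@(1,0) a4@(0,3) a5@(0,3) a6@(1,0) a7@(1,0) | pheromone: 0 0 0 12 0 / 16 0 0 0 1 / 0 0 0 0 0 / 0 0 0 0 0
t=5: a0@(1,0) a1@(1,0) a2@(0,3) a3@(1,0) a4@(0,3) a5@(0,3) a6@(1,0) a7@(1,0) | pheromone: 0 0 0 14 0 / 20 0 0 0 0 / 0 0 0 0 0 / 0 0 0 0 0
t=6: a0@(1,0) a1@(1,0) a2@(0,3) a3@(1,0) a4@(0,3) a5@(0,3) a6@(1,0) a7@(1,0) | pheromone: 0 0 0 16 0 / 24 0 0 0 0 / 0 0 0 0 0 / 0 0 0 0 0

...F.
F....
.....
.....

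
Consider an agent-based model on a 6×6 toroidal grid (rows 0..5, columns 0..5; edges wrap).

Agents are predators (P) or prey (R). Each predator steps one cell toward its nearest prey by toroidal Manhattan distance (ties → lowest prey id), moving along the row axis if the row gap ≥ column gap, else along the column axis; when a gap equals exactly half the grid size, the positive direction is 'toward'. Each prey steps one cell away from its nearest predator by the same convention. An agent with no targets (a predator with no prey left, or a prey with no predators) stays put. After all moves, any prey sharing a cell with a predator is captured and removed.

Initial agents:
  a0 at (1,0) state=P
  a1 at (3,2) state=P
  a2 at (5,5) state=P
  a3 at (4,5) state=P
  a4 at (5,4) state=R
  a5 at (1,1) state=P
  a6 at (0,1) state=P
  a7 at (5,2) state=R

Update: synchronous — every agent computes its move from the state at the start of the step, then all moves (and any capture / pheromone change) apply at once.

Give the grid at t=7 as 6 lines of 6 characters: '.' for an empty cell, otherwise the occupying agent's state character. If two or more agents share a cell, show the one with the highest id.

......
......
......
......
..PPP.
...R..

t=1: a0@(0,0):P a1@(4,2):P a2@(5,4):P a3@(5,5):P a4@(5,3):R a5@(0,1):P a6@(5,1):P a7@(0,2):R
t=2: a0@(0,1):P a1@(5,2):P a2@(5,3):P a3@(5,4):P a5@(0,2):P a6@(5,2):P a7@(0,3):R
t=3: a0@(0,2):P a1@(0,2):P a2@(0,3):P a3@(0,4):P a5@(0,3):P a6@(0,2):P a7@(1,3):R
t=4: a0@(1,2):P a1@(1,2):P a2@(1,3):P a3@(1,4):P a5@(1,3):P a6@(1,2):P a7@(2,3):R
t=5: a0@(2,2):P a1@(2,2):P a2@(2,3):P a3@(2,4):P a5@(2,3):P a6@(2,2):P a7@(3,3):R
t=6: a0@(3,2):P a1@(3,2):P a2@(3,3):P a3@(3,4):P a5@(3,3):P a6@(3,2):P a7@(4,3):R
t=7: a0@(4,2):P a1@(4,2):P a2@(4,3):P a3@(4,4):P a5@(4,3):P a6@(4,2):P a7@(5,3):R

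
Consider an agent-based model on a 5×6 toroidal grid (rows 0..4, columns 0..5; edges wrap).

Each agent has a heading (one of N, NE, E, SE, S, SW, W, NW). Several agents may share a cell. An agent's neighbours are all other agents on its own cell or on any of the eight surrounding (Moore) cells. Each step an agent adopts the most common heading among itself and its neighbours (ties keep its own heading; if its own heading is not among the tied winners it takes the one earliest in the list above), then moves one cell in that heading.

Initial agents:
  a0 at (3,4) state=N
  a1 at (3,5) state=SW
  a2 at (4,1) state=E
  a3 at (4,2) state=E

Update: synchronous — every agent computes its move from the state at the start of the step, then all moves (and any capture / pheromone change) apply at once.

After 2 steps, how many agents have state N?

t=1: a0@(2,4):N a1@(4,4):SW a2@(4,2):E a3@(4,3):E
t=2: a0@(1,4):N a1@(0,3):SW a2@(4,3):E a3@(4,4):E

1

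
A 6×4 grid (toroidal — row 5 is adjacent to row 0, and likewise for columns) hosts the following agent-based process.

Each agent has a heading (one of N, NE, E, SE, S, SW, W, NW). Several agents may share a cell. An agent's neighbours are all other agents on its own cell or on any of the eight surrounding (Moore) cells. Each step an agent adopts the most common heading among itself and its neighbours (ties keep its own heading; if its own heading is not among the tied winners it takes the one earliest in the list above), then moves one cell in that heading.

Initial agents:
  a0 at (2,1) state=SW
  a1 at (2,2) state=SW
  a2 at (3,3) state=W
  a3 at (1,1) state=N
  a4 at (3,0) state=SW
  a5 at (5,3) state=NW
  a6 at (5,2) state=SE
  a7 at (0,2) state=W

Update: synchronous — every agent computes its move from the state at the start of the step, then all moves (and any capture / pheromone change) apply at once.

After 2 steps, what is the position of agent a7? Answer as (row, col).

t=1: a0@(3,0):SW a1@(3,1):SW a2@(4,2):SW a3@(2,0):SW a4@(4,3):SW a5@(4,2):NW a6@(0,3):SE a7@(0,1):W
t=2: a0@(4,3):SW a1@(4,0):SW a2@(5,1):SW a3@(3,3):SW a4@(5,2):SW a5@(5,1):SW a6@(1,0):SE a7@(0,0):W

(0, 0)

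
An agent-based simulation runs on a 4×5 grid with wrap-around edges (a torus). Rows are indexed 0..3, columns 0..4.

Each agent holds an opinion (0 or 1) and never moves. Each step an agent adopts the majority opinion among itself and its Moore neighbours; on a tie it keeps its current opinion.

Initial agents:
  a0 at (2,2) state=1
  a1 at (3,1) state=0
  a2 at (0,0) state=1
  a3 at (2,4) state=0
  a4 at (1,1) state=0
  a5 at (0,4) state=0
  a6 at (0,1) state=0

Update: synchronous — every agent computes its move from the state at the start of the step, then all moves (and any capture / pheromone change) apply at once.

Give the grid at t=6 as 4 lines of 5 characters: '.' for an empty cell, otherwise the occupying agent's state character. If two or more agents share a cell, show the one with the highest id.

t=1: a0@(2,2):0 a1@(3,1):0 a2@(0,0):0 a3@(2,4):0 a4@(1,1):0 a5@(0,4):0 a6@(0,1):0
t=2: (unchanged — steady state)

00..0
.0...
..0.0
.0...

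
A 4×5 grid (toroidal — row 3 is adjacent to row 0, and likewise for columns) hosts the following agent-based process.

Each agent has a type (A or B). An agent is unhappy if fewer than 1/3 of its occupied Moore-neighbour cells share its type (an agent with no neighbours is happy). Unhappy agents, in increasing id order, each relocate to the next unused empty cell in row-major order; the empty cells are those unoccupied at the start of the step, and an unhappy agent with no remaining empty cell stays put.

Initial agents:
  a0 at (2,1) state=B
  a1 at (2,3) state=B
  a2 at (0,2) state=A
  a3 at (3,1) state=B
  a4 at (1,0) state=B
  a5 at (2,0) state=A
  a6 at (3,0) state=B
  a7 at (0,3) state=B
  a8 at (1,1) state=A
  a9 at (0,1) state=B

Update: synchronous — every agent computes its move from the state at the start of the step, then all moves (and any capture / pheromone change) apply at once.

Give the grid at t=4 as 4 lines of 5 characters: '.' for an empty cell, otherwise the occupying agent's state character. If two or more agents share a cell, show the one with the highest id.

AB.AA
B.B..
.B.B.
BB...

t=1: a0@(2,1):B a1@(2,3):B a2@(0,0):A a3@(3,1):B a4@(1,0):B a5@(0,4):A a6@(3,0):B a7@(1,2):B a8@(1,1):A a9@(0,1):B
t=2: a0@(2,1):B a1@(2,3):B a2@(0,0):A a3@(3,1):B a4@(1,0):B a5@(0,4):A a6@(3,0):B a7@(1,2):B a8@(0,2):A a9@(0,1):B
t=3: a0@(2,1):B a1@(2,3):B a2@(0,3):A a3@(3,1):B a4@(1,0):B a5@(0,4):A a6@(3,0):B a7@(1,2):B a8@(1,1):A a9@(0,1):B
t=4: a0@(2,1):B a1@(2,3):B a2@(0,3):A a3@(3,1):B a4@(1,0):B a5@(0,4):A a6@(3,0):B a7@(1,2):B a8@(0,0):A a9@(0,1):B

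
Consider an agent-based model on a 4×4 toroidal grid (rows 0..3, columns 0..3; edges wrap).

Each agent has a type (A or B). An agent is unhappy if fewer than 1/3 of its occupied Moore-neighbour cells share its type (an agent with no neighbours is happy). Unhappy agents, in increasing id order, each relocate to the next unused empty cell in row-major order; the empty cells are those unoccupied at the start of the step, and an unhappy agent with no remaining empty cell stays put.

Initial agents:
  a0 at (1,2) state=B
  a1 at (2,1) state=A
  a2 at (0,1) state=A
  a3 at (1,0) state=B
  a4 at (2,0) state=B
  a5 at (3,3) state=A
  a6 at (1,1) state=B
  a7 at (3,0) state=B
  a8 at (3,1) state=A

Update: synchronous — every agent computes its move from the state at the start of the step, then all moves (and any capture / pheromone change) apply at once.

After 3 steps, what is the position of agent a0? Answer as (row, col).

(1, 2)

t=1: a0@(1,2):B a1@(0,0):A a2@(0,2):A a3@(1,0):B a4@(2,0):B a5@(0,3):A a6@(1,1):B a7@(1,3):B a8@(3,1):A
t=2: (unchanged — steady state)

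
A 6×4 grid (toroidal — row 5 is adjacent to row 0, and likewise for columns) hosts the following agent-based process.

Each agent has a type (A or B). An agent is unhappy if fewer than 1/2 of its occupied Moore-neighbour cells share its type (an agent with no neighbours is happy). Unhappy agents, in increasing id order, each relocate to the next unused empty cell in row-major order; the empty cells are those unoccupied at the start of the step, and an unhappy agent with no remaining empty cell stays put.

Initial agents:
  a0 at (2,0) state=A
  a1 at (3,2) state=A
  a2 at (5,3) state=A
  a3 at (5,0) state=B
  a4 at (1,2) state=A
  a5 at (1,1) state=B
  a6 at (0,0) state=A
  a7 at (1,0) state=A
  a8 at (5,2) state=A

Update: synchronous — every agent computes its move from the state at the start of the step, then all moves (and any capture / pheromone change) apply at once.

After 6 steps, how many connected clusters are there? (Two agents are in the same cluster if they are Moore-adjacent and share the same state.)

t=1: a0@(2,0):A a1@(3,2):A a2@(5,3):A a3@(0,1):B a4@(0,2):A a5@(0,3):B a6@(0,0):A a7@(1,0):A a8@(5,2):A
t=2: a0@(2,0):A a1@(3,2):A a2@(5,3):A a3@(1,1):B a4@(0,2):A a5@(1,2):B a6@(0,0):A a7@(1,0):A a8@(5,2):A
t=3: a0@(2,0):A a1@(3,2):A a2@(5,3):A a3@(0,1):B a4@(0,2):A a5@(1,2):B a6@(0,0):A a7@(1,0):A a8@(5,2):A
t=4: a0@(2,0):A a1@(3,2):A a2@(5,3):A a3@(0,3):B a4@(0,2):A a5@(1,2):B a6@(0,0):A a7@(1,0):A a8@(5,2):A
t=5: a0@(2,0):A a1@(3,2):A a2@(5,3):A a3@(0,1):B a4@(0,2):A a5@(1,2):B a6@(0,0):A a7@(1,0):A a8@(5,2):A
t=6: a0@(2,0):A a1@(3,2):A a2@(5,3):A a3@(0,3):B a4@(0,2):A a5@(1,2):B a6@(0,0):A a7@(1,0):A a8@(5,2):A

3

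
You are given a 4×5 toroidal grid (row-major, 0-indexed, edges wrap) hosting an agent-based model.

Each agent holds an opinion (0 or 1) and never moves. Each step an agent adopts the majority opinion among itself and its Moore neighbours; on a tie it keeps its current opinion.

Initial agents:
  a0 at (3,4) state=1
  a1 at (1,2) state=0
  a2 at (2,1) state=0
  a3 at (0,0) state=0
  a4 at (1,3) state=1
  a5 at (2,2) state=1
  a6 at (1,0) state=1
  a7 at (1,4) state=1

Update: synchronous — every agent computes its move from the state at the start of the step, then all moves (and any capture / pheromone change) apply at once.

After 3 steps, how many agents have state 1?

t=1: a0@(3,4):1 a1@(1,2):0 a2@(2,1):0 a3@(0,0):1 a4@(1,3):1 a5@(2,2):1 a6@(1,0):1 a7@(1,4):1
t=2: (unchanged — steady state)

6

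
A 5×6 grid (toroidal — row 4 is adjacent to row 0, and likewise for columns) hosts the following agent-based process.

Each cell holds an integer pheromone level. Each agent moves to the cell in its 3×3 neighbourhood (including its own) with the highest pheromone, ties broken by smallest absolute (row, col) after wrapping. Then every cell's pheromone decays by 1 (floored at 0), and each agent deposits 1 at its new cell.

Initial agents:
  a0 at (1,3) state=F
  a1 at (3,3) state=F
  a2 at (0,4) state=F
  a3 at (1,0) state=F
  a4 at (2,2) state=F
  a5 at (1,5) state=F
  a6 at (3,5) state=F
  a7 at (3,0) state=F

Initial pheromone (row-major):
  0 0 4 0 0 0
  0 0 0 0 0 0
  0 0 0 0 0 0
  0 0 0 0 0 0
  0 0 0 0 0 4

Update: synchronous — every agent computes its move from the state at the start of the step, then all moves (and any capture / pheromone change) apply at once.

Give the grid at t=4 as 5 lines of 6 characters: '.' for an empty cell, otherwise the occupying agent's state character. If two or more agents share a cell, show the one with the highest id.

t=1: a0@(0,2) a1@(2,2) a2@(4,5) a3@(0,0) a4@(1,1) a5@(0,0) a6@(4,5) a7@(4,5) | pheromone: 2 0 4 0 0 0 / 0 1 0 0 0 0 / 0 0 1 0 0 0 / 0 0 0 0 0 0 / 0 0 0 0 0 6
t=2: a0@(0,2) a1@(1,1) a2@(4,5) a3@(4,5) a4@(0,2) a5@(4,5) a6@(4,5) a7@(4,5) | pheromone: 1 0 5 0 0 0 / 0 1 0 0 0 0 / 0 0 0 0 0 0 / 0 0 0 0 0 0 / 0 0 0 0 0 10
t=3: a0@(0,2) a1@(0,2) a2@(4,5) a3@(4,5) a4@(0,2) a5@(4,5) a6@(4,5) a7@(4,5) | pheromone: 0 0 7 0 0 0 / 0 0 0 0 0 0 / 0 0 0 0 0 0 / 0 0 0 0 0 0 / 0 0 0 0 0 14
t=4: a0@(0,2) a1@(0,2) a2@(4,5) a3@(4,5) a4@(0,2) a5@(4,5) a6@(4,5) a7@(4,5) | pheromone: 0 0 9 0 0 0 / 0 0 0 0 0 0 / 0 0 0 0 0 0 / 0 0 0 0 0 0 / 0 0 0 0 0 18

..F...
......
......
......
.....F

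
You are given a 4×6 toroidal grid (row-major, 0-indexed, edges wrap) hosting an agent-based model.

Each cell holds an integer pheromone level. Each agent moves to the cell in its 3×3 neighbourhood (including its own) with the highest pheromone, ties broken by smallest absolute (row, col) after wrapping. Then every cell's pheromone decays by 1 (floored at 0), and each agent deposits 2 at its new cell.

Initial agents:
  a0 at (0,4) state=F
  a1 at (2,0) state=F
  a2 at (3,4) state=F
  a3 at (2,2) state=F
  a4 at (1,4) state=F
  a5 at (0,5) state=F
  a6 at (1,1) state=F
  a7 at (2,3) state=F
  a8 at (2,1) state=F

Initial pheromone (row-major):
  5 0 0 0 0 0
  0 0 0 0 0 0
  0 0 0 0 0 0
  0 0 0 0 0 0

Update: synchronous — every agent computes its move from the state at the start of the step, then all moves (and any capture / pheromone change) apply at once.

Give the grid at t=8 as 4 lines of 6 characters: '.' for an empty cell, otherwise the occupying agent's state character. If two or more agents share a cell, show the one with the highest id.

F..F..
......
......
......

t=1: a0@(0,3) a1@(1,0) a2@(0,3) a3@(1,1) a4@(0,3) a5@(0,0) a6@(0,0) a7@(1,2) a8@(1,0) | pheromone: 8 0 0 6 0 0 / 4 2 2 0 0 0 / 0 0 0 0 0 0 / 0 0 0 0 0 0
t=2: a0@(0,3) a1@(0,0) a2@(0,3) a3@(0,0) a4@(0,3) a5@(0,0) a6@(0,0) a7@(0,3) a8@(0,0) | pheromone: 17 0 0 13 0 0 / 3 1 1 0 0 0 / 0 0 0 0 0 0 / 0 0 0 0 0 0
t=3: a0@(0,3) a1@(0,0) a2@(0,3) a3@(0,0) a4@(0,3) a5@(0,0) a6@(0,0) a7@(0,3) a8@(0,0) | pheromone: 26 0 0 20 0 0 / 2 0 0 0 0 0 / 0 0 0 0 0 0 / 0 0 0 0 0 0
t=4: a0@(0,3) a1@(0,0) a2@(0,3) a3@(0,0) a4@(0,3) a5@(0,0) a6@(0,0) a7@(0,3) a8@(0,0) | pheromone: 35 0 0 27 0 0 / 1 0 0 0 0 0 / 0 0 0 0 0 0 / 0 0 0 0 0 0
t=5: a0@(0,3) a1@(0,0) a2@(0,3) a3@(0,0) a4@(0,3) a5@(0,0) a6@(0,0) a7@(0,3) a8@(0,0) | pheromone: 44 0 0 34 0 0 / 0 0 0 0 0 0 / 0 0 0 0 0 0 / 0 0 0 0 0 0
t=6: a0@(0,3) a1@(0,0) a2@(0,3) a3@(0,0) a4@(0,3) a5@(0,0) a6@(0,0) a7@(0,3) a8@(0,0) | pheromone: 53 0 0 41 0 0 / 0 0 0 0 0 0 / 0 0 0 0 0 0 / 0 0 0 0 0 0
t=7: a0@(0,3) a1@(0,0) a2@(0,3) a3@(0,0) a4@(0,3) a5@(0,0) a6@(0,0) a7@(0,3) a8@(0,0) | pheromone: 62 0 0 48 0 0 / 0 0 0 0 0 0 / 0 0 0 0 0 0 / 0 0 0 0 0 0
t=8: a0@(0,3) a1@(0,0) a2@(0,3) a3@(0,0) a4@(0,3) a5@(0,0) a6@(0,0) a7@(0,3) a8@(0,0) | pheromone: 71 0 0 55 0 0 / 0 0 0 0 0 0 / 0 0 0 0 0 0 / 0 0 0 0 0 0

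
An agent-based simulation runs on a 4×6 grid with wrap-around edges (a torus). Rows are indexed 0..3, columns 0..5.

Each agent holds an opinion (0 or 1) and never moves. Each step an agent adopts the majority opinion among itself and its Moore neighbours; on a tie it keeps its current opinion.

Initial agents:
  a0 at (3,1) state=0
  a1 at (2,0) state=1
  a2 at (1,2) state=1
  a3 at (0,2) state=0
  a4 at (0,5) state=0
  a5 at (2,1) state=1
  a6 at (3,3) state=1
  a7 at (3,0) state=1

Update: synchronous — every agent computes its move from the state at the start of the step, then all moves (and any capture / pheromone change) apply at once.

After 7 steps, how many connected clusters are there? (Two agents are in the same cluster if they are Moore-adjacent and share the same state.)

2

t=1: a0@(3,1):1 a1@(2,0):1 a2@(1,2):1 a3@(0,2):0 a4@(0,5):0 a5@(2,1):1 a6@(3,3):1 a7@(3,0):1
t=2: a0@(3,1):1 a1@(2,0):1 a2@(1,2):1 a3@(0,2):1 a4@(0,5):0 a5@(2,1):1 a6@(3,3):1 a7@(3,0):1
t=3: (unchanged — steady state)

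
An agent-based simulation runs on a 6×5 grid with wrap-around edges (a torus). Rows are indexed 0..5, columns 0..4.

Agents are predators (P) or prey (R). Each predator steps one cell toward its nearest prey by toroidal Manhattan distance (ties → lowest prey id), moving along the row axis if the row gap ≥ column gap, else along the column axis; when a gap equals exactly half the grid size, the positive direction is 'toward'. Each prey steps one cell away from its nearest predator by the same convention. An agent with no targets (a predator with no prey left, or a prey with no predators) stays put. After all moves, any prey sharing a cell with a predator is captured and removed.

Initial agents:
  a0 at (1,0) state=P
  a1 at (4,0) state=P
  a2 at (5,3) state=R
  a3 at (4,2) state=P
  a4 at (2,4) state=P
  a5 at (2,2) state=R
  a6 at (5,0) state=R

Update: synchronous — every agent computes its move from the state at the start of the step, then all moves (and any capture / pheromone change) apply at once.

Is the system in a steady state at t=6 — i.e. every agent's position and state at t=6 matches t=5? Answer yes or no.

t=1: a0@(0,0):P a1@(5,0):P a2@(0,3):R a3@(5,2):P a4@(2,3):P a5@(1,2):R
t=2: a0@(0,4):P a1@(5,4):P a3@(0,2):P a4@(1,3):P a5@(2,2):R
t=3: a0@(1,4):P a1@(0,4):P a3@(1,2):P a4@(2,3):P a5@(3,2):R
t=4: a0@(2,4):P a1@(1,4):P a3@(2,2):P a4@(3,3):P a5@(4,2):R
t=5: a0@(3,4):P a1@(2,4):P a3@(3,2):P a4@(4,3):P a5@(5,2):R
t=6: a0@(4,4):P a1@(3,4):P a3@(4,2):P a4@(5,3):P a5@(0,2):R

no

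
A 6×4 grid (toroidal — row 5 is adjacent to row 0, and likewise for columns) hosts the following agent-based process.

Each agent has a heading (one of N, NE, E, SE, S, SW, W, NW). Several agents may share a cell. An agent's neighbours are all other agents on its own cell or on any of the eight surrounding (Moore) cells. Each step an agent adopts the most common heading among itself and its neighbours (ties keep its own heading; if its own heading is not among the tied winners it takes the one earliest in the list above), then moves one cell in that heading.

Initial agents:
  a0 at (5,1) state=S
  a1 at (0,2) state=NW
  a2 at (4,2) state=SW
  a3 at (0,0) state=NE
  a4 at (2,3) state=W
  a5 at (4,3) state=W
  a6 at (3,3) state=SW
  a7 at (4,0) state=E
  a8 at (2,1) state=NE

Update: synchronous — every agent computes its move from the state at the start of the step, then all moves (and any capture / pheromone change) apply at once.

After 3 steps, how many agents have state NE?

1

t=1: a0@(0,1):S a1@(5,1):NW a2@(5,1):SW a3@(5,1):NE a4@(2,2):W a5@(5,2):SW a6@(4,2):SW a7@(4,1):E a8@(1,2):NE
t=2: a0@(5,2):NE a1@(0,0):SW a2@(0,0):SW a3@(0,0):SW a4@(2,1):W a5@(0,1):SW a6@(5,1):SW a7@(5,0):SW a8@(0,3):NE
t=3: a0@(4,3):NE a1@(1,3):SW a2@(1,3):SW a3@(1,3):SW a4@(2,0):W a5@(1,0):SW a6@(0,0):SW a7@(0,3):SW a8@(1,2):SW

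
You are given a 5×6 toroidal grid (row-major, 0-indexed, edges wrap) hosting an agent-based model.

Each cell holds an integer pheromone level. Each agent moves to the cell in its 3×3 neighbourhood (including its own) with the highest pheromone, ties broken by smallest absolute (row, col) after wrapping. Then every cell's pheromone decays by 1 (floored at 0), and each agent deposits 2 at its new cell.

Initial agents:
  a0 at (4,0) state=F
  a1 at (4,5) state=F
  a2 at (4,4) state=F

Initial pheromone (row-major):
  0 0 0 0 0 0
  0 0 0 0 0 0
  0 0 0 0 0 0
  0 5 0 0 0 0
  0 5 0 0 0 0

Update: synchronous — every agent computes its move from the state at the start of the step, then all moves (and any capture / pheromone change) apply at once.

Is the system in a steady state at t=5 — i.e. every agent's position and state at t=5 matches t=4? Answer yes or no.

yes

t=1: a0@(3,1) a1@(0,0) a2@(0,3) | pheromone: 2 0 0 2 0 0 / 0 0 0 0 0 0 / 0 0 0 0 0 0 / 0 6 0 0 0 0 / 0 4 0 0 0 0
t=2: a0@(3,1) a1@(4,1) a2@(0,3) | pheromone: 1 0 0 3 0 0 / 0 0 0 0 0 0 / 0 0 0 0 0 0 / 0 7 0 0 0 0 / 0 5 0 0 0 0
t=3: a0@(3,1) a1@(3,1) a2@(0,3) | pheromone: 0 0 0 4 0 0 / 0 0 0 0 0 0 / 0 0 0 0 0 0 / 0 10 0 0 0 0 / 0 4 0 0 0 0
t=4: a0@(3,1) a1@(3,1) a2@(0,3) | pheromone: 0 0 0 5 0 0 / 0 0 0 0 0 0 / 0 0 0 0 0 0 / 0 13 0 0 0 0 / 0 3 0 0 0 0
t=5: a0@(3,1) a1@(3,1) a2@(0,3) | pheromone: 0 0 0 6 0 0 / 0 0 0 0 0 0 / 0 0 0 0 0 0 / 0 16 0 0 0 0 / 0 2 0 0 0 0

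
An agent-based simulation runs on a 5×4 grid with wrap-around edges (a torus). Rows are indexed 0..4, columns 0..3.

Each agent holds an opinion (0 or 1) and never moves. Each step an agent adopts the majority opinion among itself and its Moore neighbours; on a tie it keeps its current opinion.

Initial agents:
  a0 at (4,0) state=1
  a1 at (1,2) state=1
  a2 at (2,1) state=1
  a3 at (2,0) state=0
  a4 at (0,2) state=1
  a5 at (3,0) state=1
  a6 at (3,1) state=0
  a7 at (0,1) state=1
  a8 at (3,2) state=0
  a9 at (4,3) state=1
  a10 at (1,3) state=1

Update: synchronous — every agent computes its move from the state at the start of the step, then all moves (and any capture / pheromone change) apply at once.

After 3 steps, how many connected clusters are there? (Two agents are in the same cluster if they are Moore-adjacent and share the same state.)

t=1: a0@(4,0):1 a1@(1,2):1 a2@(2,1):1 a3@(2,0):1 a4@(0,2):1 a5@(3,0):1 a6@(3,1):0 a7@(0,1):1 a8@(3,2):0 a9@(4,3):1 a10@(1,3):1
t=2: a0@(4,0):1 a1@(1,2):1 a2@(2,1):1 a3@(2,0):1 a4@(0,2):1 a5@(3,0):1 a6@(3,1):1 a7@(0,1):1 a8@(3,2):0 a9@(4,3):1 a10@(1,3):1
t=3: a0@(4,0):1 a1@(1,2):1 a2@(2,1):1 a3@(2,0):1 a4@(0,2):1 a5@(3,0):1 a6@(3,1):1 a7@(0,1):1 a8@(3,2):1 a9@(4,3):1 a10@(1,3):1

1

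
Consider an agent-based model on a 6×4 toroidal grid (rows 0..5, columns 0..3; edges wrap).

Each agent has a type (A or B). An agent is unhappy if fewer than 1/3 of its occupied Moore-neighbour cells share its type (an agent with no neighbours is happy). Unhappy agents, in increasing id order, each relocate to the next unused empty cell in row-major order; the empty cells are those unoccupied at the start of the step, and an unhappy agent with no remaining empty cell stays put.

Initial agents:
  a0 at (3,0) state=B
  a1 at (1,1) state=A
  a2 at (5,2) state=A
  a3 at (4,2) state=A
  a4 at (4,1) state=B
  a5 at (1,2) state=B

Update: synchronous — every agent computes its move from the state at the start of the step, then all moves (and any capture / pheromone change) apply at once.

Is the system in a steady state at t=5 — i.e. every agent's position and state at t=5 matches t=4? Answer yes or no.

t=1: a0@(3,0):B a1@(0,0):A a2@(5,2):A a3@(4,2):A a4@(4,1):B a5@(0,1):B
t=2: a0@(3,0):B a1@(0,2):A a2@(5,2):A a3@(4,2):A a4@(4,1):B a5@(0,3):B
t=3: a0@(3,0):B a1@(0,2):A a2@(5,2):A a3@(4,2):A a4@(4,1):B a5@(0,0):B
t=4: (unchanged — steady state)

yes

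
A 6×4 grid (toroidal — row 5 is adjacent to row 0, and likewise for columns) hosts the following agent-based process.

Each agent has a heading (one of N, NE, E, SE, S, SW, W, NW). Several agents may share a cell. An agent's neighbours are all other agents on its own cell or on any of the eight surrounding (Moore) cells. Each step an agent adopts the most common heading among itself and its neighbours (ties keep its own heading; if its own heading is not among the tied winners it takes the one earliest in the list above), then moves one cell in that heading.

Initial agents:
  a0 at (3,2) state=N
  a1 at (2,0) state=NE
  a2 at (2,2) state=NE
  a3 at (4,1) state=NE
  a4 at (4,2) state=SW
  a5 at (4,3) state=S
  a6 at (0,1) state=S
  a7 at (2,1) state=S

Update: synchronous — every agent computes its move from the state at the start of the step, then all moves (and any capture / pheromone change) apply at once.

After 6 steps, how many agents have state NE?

8

t=1: a0@(2,3):NE a1@(1,1):NE a2@(1,3):NE a3@(3,2):NE a4@(5,1):SW a5@(5,3):S a6@(1,1):S a7@(1,2):NE
t=2: a0@(1,0):NE a1@(0,2):NE a2@(0,0):NE a3@(2,3):NE a4@(0,0):SW a5@(0,3):S a6@(0,2):NE a7@(0,3):NE
t=3: a0@(0,1):NE a1@(5,3):NE a2@(5,1):NE a3@(1,0):NE a4@(5,1):NE a5@(5,0):NE a6@(5,3):NE a7@(5,0):NE
t=4: a0@(5,2):NE a1@(4,0):NE a2@(4,2):NE a3@(0,1):NE a4@(4,2):NE a5@(4,1):NE a6@(4,0):NE a7@(4,1):NE
t=5: a0@(4,3):NE a1@(3,1):NE a2@(3,3):NE a3@(5,2):NE a4@(3,3):NE a5@(3,2):NE a6@(3,1):NE a7@(3,2):NE
t=6: a0@(3,0):NE a1@(2,2):NE a2@(2,0):NE a3@(4,3):NE a4@(2,0):NE a5@(2,3):NE a6@(2,2):NE a7@(2,3):NE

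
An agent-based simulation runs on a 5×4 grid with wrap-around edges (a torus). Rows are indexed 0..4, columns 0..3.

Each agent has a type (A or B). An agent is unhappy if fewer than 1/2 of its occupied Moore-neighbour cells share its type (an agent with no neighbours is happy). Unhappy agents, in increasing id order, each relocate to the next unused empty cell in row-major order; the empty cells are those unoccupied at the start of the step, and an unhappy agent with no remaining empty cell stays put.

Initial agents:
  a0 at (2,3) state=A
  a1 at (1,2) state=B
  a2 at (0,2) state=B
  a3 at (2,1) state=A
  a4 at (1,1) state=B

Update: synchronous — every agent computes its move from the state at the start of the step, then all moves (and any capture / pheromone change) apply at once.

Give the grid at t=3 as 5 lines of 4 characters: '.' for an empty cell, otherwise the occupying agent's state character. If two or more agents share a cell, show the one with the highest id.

AAB.
.BB.
....
....
....

t=1: a0@(0,0):A a1@(1,2):B a2@(0,2):B a3@(0,1):A a4@(1,1):B
t=2: a0@(0,0):A a1@(1,2):B a2@(0,2):B a3@(0,3):A a4@(1,1):B
t=3: a0@(0,0):A a1@(1,2):B a2@(0,2):B a3@(0,1):A a4@(1,1):B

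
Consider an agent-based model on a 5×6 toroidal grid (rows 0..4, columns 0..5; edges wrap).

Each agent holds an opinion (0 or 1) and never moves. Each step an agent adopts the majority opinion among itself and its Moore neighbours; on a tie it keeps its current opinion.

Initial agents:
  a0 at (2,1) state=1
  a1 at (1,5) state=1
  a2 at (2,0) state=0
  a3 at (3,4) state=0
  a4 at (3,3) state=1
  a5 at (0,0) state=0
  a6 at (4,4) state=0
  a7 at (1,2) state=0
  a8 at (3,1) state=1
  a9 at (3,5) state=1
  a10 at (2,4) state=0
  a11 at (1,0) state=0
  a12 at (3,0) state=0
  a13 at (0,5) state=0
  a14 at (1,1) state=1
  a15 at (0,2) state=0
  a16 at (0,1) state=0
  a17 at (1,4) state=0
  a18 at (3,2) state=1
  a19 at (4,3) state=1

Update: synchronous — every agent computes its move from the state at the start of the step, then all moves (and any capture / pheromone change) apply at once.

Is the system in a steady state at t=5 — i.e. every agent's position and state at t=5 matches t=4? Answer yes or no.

yes

t=1: a0@(2,1):1 a1@(1,5):0 a2@(2,0):1 a3@(3,4):0 a4@(3,3):1 a5@(0,0):0 a6@(4,4):0 a7@(1,2):0 a8@(3,1):1 a9@(3,5):0 a10@(2,4):0 a11@(1,0):0 a12@(3,0):1 a13@(0,5):0 a14@(1,1):0 a15@(0,2):0 a16@(0,1):0 a17@(1,4):0 a18@(3,2):1 a19@(4,3):1
t=2: (unchanged — steady state)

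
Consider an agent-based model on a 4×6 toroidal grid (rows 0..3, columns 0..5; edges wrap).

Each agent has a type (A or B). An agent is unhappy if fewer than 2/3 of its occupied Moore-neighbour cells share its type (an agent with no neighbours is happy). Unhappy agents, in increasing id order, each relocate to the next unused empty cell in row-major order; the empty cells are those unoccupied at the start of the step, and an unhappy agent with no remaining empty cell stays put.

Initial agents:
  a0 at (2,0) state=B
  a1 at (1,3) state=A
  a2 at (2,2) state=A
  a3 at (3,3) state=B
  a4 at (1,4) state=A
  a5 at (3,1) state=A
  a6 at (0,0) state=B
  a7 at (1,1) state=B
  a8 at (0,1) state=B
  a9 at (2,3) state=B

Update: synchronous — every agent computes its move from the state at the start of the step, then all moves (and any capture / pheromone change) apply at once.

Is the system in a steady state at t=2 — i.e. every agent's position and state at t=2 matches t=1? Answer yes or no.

t=1: a0@(0,2):B a1@(1,3):A a2@(0,3):A a3@(0,4):B a4@(0,5):A a5@(1,0):A a6@(0,0):B a7@(1,1):B a8@(0,1):B a9@(1,2):B
t=2: a0@(1,4):B a1@(1,5):A a2@(2,0):A a3@(2,1):B a4@(2,2):A a5@(2,3):A a6@(2,4):B a7@(1,1):B a8@(0,1):B a9@(2,5):B

no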